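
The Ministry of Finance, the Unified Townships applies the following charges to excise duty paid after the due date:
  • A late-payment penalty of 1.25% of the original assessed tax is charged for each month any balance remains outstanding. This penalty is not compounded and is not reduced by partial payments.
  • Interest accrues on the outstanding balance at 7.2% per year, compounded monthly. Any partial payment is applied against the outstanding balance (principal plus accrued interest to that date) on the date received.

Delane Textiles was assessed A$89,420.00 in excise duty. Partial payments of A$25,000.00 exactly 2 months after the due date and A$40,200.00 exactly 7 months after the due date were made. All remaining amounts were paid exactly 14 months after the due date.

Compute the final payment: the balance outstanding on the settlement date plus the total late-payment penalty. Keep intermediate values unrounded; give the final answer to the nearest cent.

A$44,100.17

Monthly rate = 7.2% ÷ 12 = 0.6%
Balance at month 2: A$89,420.0000 × (1 + 0.006)^2 = A$90,496.2591…
After A$25,000.00 payment: A$90,496.2591… − A$25,000.00 = A$65,496.2591…
Balance at month 7: A$65,496.2591… × (1 + 0.006)^5 = A$67,484.8674…
After A$40,200.00 payment: A$67,484.8674… − A$40,200.00 = A$27,284.8674…
Balance at month 14: A$27,284.8674… × (1 + 0.006)^7 = A$28,451.6668…
Penalty: 14 × 1.25% × A$89,420.00 = A$15,648.50
Final settlement = outstanding balance + penalty = A$28,451.6668… + A$15,648.50 = A$44,100.17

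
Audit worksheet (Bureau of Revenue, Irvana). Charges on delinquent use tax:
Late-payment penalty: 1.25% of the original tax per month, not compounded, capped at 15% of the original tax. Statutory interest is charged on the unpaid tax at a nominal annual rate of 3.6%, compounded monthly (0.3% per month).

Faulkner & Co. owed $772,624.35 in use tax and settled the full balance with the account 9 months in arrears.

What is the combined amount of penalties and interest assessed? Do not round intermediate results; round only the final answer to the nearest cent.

$108,033.19

Penalty: 9 × 1.25% × $772,624.35 = $86,920.24… (below the 15% cap of $115,893.65…)
Interest: $772,624.35 × ((1 + 0.003)^9 − 1) = $772,624.35 × 0.0273263… = $21,112.9480…
Penalties + interest = $86,920.2394… + $21,112.9480… = $108,033.19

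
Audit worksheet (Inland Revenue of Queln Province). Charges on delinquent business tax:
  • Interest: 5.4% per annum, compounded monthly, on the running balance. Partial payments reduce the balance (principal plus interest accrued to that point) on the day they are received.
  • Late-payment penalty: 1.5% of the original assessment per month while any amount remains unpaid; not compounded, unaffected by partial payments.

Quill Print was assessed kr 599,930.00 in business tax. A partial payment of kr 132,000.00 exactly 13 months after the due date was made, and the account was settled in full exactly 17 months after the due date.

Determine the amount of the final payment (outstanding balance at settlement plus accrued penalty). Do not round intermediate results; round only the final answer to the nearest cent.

kr 666,104.68

Monthly rate = 5.4% ÷ 12 = 0.45%
Balance at month 13: kr 599,930.0000 × (1 + 0.0045)^13 = kr 635,989.3070…
After kr 132,000.00 payment: kr 635,989.3070… − kr 132,000.00 = kr 503,989.3070…
Balance at month 17: kr 503,989.3070… × (1 + 0.0045)^4 = kr 513,122.5331…
Penalty: 17 × 1.5% × kr 599,930.00 = kr 152,982.15
Final settlement = outstanding balance + penalty = kr 513,122.5331… + kr 152,982.15 = kr 666,104.68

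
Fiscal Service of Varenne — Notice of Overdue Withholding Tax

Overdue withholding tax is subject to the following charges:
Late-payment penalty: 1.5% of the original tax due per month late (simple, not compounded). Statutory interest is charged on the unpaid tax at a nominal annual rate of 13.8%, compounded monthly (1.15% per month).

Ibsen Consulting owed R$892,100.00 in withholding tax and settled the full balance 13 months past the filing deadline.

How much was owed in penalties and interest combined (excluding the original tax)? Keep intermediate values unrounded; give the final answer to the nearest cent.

R$316,930.34

Late-payment penalty: 13 × 1.5% × R$892,100.00 = R$173,959.50
Interest: R$892,100.00 × ((1 + 0.0115)^13 − 1) = R$892,100.00 × 0.1602632… = R$142,970.8351…
Penalties + interest = R$173,959.5000 + R$142,970.8351… = R$316,930.34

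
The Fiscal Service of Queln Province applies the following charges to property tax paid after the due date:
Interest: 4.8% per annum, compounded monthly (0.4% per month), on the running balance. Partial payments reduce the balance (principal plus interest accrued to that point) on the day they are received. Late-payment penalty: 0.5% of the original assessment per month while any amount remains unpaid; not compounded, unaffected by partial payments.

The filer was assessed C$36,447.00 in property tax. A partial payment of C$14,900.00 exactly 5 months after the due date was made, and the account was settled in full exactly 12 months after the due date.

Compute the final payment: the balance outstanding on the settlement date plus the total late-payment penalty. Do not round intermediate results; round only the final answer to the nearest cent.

Balance at month 5: C$36,447.0000 × (1 + 0.004)^5 = C$37,181.7949…
After C$14,900.00 payment: C$37,181.7949… − C$14,900.00 = C$22,281.7949…
Balance at month 12: C$22,281.7949… × (1 + 0.004)^7 = C$22,913.2219…
Penalty: 12 × 0.5% × C$36,447.00 = C$2,186.82
Final settlement = outstanding balance + penalty = C$22,913.2219… + C$2,186.82 = C$25,100.04

C$25,100.04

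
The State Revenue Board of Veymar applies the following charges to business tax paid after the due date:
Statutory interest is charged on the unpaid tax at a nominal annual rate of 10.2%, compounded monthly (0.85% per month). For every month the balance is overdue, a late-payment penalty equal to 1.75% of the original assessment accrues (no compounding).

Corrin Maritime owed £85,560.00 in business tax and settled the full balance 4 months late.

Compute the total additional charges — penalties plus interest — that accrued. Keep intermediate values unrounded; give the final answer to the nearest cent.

£8,935.54

Late-payment penalty = 1.75% × £85,560.00 × 4 mo = £5,989.20
Interest: £85,560.00 × ((1 + 0.0085)^4 − 1) = £85,560.00 × 0.0344360… = £2,946.3409…
Penalties + interest = £5,989.2000 + £2,946.3409… = £8,935.54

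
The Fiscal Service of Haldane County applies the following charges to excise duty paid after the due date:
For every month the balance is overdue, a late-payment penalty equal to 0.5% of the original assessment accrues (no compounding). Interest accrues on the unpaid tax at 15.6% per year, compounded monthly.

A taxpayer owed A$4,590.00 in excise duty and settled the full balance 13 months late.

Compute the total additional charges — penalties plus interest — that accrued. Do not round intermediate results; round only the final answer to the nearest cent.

Late-payment penalty: 13 × 0.5% × A$4,590.00 = A$298.35
Interest (15.6%/yr ÷ 12 = 1.3%/month): A$4,590.00 × ((1 + 0.013)^13 − 1) = A$839.1954…
Penalties + interest = A$298.3500 + A$839.1954… = A$1,137.55

A$1,137.55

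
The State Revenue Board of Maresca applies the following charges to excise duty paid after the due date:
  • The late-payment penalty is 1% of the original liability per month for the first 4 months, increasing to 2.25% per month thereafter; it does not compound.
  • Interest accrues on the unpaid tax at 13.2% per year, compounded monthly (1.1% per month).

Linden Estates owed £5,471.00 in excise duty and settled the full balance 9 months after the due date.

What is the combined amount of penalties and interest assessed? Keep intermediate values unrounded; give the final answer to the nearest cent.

Penalty, months 1–4: 4 × 1% × £5,471.00 = £218.84
Penalty, months 5–9: 5 × 2.25% × £5,471.00 = £615.49…
Interest: £5,471.00 × ((1 + 0.011)^9 − 1) = £5,471.00 × 0.1034697… = £566.0826…
Penalties + interest = £834.3275 + £566.0826… = £1,400.41

£1,400.41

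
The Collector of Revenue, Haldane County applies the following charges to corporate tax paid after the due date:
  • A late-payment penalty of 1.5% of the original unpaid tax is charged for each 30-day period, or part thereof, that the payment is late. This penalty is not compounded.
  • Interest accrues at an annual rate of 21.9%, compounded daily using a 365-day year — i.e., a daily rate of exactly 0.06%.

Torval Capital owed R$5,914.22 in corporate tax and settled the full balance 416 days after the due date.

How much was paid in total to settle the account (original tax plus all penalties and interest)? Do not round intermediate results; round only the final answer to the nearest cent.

R$8,832.39

Penalty periods: ⌈416/30⌉ = 14; penalty = 14 × 1.5% × R$5,914.22 = R$1,241.99…
Interest: R$5,914.22 × ((1 + 0.0006)^416 − 1) = R$5,914.22 × 0.28341584… = R$1,676.1836…
Total = R$5,914.22 + R$1,241.9862 + R$1,676.1836… = R$8,832.39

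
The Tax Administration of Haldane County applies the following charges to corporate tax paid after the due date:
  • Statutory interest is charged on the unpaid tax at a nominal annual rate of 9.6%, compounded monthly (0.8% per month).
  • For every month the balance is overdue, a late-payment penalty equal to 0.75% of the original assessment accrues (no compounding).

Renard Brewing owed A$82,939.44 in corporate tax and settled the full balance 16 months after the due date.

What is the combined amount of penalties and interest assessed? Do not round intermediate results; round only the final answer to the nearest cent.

Late-payment penalty = 0.75% × A$82,939.44 × 16 mo = A$9,952.73…
Interest: A$82,939.44 × ((1 + 0.008)^16 − 1) = A$82,939.44 × 0.1359743… = A$11,277.6340…
Penalties + interest = A$9,952.7328 + A$11,277.6340… = A$21,230.37

A$21,230.37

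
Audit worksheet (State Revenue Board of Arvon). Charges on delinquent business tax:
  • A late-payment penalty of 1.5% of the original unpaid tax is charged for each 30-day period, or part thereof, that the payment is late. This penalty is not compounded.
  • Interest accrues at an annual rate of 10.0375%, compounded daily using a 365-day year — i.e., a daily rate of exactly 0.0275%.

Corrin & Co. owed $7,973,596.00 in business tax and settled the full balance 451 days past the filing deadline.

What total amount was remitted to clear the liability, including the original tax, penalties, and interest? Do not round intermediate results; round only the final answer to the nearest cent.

Penalty periods: ⌈451/30⌉ = 16; penalty = 16 × 1.5% × $7,973,596.00 = $1,913,663.04
Interest: $7,973,596.00 × ((1 + 0.000275)^451 − 1) = $7,973,596.00 × 0.13202487… = $1,052,712.9770…
Total = $7,973,596.00 + $1,913,663.0400 + $1,052,712.9770… = $10,939,972.02

$10,939,972.02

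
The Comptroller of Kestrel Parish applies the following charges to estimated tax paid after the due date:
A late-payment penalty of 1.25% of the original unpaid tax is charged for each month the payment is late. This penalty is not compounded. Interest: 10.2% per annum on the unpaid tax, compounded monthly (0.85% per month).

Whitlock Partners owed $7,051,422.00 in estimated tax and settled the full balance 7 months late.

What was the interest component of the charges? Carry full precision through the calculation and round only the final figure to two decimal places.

Interest: $7,051,422.00 × ((1 + 0.0085)^7 − 1) = $7,051,422.00 × 0.0610389… = $430,411.2398…

$430,411.24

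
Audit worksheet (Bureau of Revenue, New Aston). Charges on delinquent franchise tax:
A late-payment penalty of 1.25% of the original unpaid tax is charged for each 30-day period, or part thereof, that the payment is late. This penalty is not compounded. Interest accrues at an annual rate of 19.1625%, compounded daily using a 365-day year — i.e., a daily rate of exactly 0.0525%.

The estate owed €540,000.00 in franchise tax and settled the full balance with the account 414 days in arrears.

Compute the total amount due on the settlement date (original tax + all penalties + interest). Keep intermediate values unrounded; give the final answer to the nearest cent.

Penalty periods: ⌈414/30⌉ = 14; penalty = 14 × 1.25% × €540,000.00 = €94,500.00
Interest: €540,000.00 × ((1 + 0.000525)^414 − 1) = €540,000.00 × 0.24270812… = €131,062.3845…
Total = €540,000.00 + €94,500.0000 + €131,062.3845… = €765,562.38

€765,562.38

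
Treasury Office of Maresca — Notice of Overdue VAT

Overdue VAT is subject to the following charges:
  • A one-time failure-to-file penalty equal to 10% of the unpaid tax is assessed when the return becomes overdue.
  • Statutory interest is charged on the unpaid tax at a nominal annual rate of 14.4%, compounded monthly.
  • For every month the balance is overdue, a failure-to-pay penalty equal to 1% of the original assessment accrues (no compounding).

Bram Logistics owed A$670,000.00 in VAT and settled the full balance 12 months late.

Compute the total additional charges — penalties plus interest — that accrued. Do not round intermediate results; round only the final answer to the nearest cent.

A$250,509.40

Failure-to-file penalty: 10% × A$670,000.00 = A$67,000.00
Failure-to-pay penalty: 12 × 1% × A$670,000.00 = A$80,400.00
Interest (14.4%/yr ÷ 12 = 1.2%/month): A$670,000.00 × ((1 + 0.012)^12 − 1) = A$103,109.3982…
Penalties + interest = A$147,400.0000 + A$103,109.3982… = A$250,509.40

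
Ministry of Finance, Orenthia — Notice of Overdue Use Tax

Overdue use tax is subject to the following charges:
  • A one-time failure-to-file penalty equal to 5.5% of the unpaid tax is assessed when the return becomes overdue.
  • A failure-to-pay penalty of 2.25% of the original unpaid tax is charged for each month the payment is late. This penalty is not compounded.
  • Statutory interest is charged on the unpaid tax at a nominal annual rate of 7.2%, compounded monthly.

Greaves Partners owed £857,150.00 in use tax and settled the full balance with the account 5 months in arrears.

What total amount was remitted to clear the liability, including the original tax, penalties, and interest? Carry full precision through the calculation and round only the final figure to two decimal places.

£1,026,747.56

Failure-to-file penalty: 5.5% × £857,150.00 = £47,143.25
Failure-to-pay penalty = 2.25% × £857,150.00 × 5 mo = £96,429.38…
Interest (7.2%/yr ÷ 12 = 0.6%/month): £857,150.00 × ((1 + 0.006)^5 − 1) = £26,024.9310…
Total = £857,150.00 + £143,572.6250 + £26,024.9310… = £1,026,747.56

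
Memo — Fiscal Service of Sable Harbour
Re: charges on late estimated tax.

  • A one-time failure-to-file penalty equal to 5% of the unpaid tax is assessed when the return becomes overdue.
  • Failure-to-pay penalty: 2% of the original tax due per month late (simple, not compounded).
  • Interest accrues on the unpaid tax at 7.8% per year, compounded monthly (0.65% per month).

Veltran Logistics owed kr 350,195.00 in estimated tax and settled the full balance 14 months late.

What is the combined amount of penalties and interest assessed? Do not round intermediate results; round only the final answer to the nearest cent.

Failure-to-file penalty: 5% × kr 350,195.00 = kr 17,509.75
Failure-to-pay penalty: 14 × 2% × kr 350,195.00 = kr 98,054.60
Interest: kr 350,195.00 × ((1 + 0.0065)^14 − 1) = kr 350,195.00 × 0.0949465… = kr 33,249.7979…
Penalties + interest = kr 115,564.3500 + kr 33,249.7979… = kr 148,814.15

kr 148,814.15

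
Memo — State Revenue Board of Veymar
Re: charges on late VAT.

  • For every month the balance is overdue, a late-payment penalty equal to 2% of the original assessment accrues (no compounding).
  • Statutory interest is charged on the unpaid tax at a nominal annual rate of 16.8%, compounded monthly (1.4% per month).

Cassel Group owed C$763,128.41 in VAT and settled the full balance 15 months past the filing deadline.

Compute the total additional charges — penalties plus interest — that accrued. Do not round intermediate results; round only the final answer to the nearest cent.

C$405,894.73

Late-payment penalty: 15 × 2% × C$763,128.41 = C$228,938.52…
Interest: C$763,128.41 × ((1 + 0.014)^15 − 1) = C$763,128.41 × 0.2318826… = C$176,956.2085…
Penalties + interest = C$228,938.5230 + C$176,956.2085… = C$405,894.73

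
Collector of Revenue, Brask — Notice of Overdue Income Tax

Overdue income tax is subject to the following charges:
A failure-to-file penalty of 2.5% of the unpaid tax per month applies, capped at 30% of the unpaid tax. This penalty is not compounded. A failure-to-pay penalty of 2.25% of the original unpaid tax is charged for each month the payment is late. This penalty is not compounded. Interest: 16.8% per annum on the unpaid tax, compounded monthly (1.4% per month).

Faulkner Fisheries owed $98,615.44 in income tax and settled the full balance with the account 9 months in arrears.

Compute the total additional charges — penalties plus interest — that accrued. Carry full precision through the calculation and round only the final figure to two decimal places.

Failure-to-file: 9 × 2.5% × $98,615.44 = $22,188.47… (under the 30% cap)
Failure-to-pay penalty: 9 × 2.25% × $98,615.44 = $19,969.63…
Interest: $98,615.44 × ((1 + 0.014)^9 − 1) = $98,615.44 × 0.1332914… = $13,144.5905…
Penalties + interest = $42,158.1006 + $13,144.5905… = $55,302.69

$55,302.69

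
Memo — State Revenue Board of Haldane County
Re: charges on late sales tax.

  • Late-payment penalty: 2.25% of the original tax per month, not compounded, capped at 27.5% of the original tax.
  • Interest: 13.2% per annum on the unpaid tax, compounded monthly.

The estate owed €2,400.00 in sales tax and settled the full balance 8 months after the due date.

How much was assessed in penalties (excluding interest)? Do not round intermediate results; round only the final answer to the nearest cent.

€432.00

Penalty: 8 × 2.25% × €2,400.00 = €432.00 (below the 27.5% cap of €660.00)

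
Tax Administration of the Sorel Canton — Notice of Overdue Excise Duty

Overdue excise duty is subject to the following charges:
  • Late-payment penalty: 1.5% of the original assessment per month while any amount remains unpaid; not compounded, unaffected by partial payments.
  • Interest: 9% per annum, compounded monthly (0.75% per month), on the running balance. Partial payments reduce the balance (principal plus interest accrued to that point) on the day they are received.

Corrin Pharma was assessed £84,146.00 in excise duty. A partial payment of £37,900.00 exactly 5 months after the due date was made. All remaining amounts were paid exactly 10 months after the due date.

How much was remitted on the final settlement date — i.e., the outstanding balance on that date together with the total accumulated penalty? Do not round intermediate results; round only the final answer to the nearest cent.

Balance at month 5: £84,146.0000 × (1 + 0.0075)^5 = £87,349.1634…
After £37,900.00 payment: £87,349.1634… − £37,900.00 = £49,449.1634…
Balance at month 10: £49,449.1634… × (1 + 0.0075)^5 = £51,331.5316…
Penalty: 10 × 1.5% × £84,146.00 = £12,621.90
Final settlement = outstanding balance + penalty = £51,331.5316… + £12,621.90 = £63,953.43

£63,953.43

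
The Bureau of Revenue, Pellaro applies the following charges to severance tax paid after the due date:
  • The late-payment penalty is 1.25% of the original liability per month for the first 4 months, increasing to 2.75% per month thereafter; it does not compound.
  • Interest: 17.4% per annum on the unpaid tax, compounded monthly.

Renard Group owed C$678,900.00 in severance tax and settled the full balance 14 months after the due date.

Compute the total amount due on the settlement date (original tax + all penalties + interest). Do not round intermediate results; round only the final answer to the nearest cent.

Penalty, months 1–4: 4 × 1.25% × C$678,900.00 = C$33,945.00
Penalty, months 5–14: 10 × 2.75% × C$678,900.00 = C$186,697.50
Interest (17.4%/yr ÷ 12 = 1.45%/month): C$678,900.00 × ((1 + 0.0145)^14 − 1) = C$151,590.2302…
Total = C$678,900.00 + C$220,642.5000 + C$151,590.2302… = C$1,051,132.73

C$1,051,132.73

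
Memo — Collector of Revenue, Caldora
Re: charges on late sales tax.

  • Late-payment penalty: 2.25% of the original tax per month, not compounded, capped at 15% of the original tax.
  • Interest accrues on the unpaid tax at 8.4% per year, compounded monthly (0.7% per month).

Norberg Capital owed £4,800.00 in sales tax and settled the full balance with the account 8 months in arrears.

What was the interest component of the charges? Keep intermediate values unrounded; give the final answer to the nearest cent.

£275.48

Interest: £4,800.00 × ((1 + 0.007)^8 − 1) = £4,800.00 × 0.0573914… = £275.4786…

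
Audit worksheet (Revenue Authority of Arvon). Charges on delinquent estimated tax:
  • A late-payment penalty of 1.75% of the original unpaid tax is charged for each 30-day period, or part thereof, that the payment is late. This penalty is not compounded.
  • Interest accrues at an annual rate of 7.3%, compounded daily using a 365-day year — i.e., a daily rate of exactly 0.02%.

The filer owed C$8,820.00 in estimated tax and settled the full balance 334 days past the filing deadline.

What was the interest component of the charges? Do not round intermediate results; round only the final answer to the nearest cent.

Interest: C$8,820.00 × ((1 + 0.0002)^334 − 1) = C$8,820.00 × 0.06907450… = C$609.2371…

C$609.24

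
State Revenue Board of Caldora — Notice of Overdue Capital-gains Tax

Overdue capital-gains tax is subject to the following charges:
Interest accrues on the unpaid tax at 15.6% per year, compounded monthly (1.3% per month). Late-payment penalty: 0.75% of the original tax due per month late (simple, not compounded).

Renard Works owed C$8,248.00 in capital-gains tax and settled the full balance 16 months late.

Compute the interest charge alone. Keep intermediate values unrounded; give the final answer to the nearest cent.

C$1,893.44

Interest: C$8,248.00 × ((1 + 0.013)^16 − 1) = C$8,248.00 × 0.2295640… = C$1,893.4436…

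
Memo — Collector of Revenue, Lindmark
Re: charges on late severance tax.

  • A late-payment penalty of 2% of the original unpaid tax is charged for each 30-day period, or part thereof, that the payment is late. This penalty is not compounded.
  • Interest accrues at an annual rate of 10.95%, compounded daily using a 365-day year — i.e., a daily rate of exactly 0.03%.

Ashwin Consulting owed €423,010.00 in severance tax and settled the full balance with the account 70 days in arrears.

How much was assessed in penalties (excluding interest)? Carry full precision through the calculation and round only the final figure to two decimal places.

€25,380.60

Penalty periods: ⌈70/30⌉ = 3; penalty = 3 × 2% × €423,010.00 = €25,380.60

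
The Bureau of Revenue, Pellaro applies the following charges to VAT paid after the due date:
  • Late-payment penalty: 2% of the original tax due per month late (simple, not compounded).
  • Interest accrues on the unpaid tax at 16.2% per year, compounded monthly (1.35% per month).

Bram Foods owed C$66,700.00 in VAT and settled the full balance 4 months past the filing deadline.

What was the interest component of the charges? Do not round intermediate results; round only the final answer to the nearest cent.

C$3,675.40

Interest: C$66,700.00 × ((1 + 0.0135)^4 − 1) = C$66,700.00 × 0.0551034… = C$3,675.3951…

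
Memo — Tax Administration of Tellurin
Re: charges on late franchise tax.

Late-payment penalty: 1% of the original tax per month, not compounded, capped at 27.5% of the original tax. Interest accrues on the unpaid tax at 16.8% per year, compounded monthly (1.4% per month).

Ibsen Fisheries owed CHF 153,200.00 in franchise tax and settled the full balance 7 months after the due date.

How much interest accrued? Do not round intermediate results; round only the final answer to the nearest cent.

Interest: CHF 153,200.00 × ((1 + 0.014)^7 − 1) = CHF 153,200.00 × 0.1022134… = CHF 15,659.0923…

CHF 15,659.09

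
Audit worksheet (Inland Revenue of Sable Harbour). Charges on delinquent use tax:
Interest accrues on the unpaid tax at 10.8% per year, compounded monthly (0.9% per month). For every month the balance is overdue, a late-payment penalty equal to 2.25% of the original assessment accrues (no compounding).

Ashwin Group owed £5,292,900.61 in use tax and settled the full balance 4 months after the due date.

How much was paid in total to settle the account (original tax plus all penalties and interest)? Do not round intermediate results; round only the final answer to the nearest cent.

Late-payment penalty: 4 × 2.25% × £5,292,900.61 = £476,361.05…
Interest: £5,292,900.61 × ((1 + 0.009)^4 − 1) = £5,292,900.61 × 0.0364889… = £193,132.2405…
Total = £5,292,900.61 + £476,361.0549 + £193,132.2405… = £5,962,393.91

£5,962,393.91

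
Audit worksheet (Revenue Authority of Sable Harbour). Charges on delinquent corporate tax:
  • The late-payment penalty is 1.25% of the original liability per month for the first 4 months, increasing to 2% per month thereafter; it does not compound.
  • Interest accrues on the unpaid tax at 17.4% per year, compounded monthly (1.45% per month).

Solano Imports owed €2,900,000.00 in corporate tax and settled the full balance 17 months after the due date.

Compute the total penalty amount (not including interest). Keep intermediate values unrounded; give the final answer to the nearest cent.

Penalty, months 1–4: 4 × 1.25% × €2,900,000.00 = €145,000.00
Penalty, months 5–17: 13 × 2% × €2,900,000.00 = €754,000.00
Total penalty = €145,000.00 + €754,000.00 = €899,000.00

€899,000.00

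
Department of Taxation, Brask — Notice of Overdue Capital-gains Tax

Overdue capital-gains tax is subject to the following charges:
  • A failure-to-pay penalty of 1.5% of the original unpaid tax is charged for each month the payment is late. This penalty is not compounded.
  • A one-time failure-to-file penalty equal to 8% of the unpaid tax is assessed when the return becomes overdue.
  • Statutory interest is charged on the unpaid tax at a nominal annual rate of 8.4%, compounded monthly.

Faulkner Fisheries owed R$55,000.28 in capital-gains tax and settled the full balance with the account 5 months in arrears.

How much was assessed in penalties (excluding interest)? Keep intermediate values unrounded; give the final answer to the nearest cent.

R$8,525.04

Failure-to-file penalty: 8% × R$55,000.28 = R$4,400.02…
Failure-to-pay penalty: 5 × 1.5% × R$55,000.28 = R$4,125.02…
Total penalty = R$4,400.02… + R$4,125.02… = R$8,525.04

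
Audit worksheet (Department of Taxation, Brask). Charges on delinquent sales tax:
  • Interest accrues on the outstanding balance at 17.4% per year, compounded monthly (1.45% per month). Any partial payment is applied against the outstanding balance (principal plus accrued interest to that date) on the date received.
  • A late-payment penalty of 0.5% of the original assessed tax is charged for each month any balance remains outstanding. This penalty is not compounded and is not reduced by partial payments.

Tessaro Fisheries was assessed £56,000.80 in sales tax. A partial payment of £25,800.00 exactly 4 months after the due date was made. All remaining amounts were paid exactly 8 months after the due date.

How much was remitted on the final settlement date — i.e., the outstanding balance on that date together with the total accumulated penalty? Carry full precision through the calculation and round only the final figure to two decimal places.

Balance at month 4: £56,000.8000 × (1 + 0.0145)^4 = £59,320.1768…
After £25,800.00 payment: £59,320.1768… − £25,800.00 = £33,520.1768…
Balance at month 8: £33,520.1768… × (1 + 0.0145)^4 = £35,507.0430…
Penalty: 8 × 0.5% × £56,000.80 = £2,240.03…
Final settlement = outstanding balance + penalty = £35,507.0430… + £2,240.03… = £37,747.07

£37,747.07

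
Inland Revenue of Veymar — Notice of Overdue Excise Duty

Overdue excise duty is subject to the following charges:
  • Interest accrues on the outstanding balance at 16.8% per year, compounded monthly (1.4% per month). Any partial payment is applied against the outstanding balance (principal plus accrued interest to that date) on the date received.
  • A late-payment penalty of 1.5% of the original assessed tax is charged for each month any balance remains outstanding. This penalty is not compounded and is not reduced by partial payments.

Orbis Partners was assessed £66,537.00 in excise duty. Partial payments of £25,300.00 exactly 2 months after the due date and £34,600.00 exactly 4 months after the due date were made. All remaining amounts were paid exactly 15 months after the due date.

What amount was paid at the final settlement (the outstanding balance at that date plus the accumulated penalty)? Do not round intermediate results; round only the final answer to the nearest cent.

£26,307.14

Balance at month 2: £66,537.0000 × (1 + 0.014)^2 = £68,413.0773…
After £25,300.00 payment: £68,413.0773… − £25,300.00 = £43,113.0773…
Balance at month 4: £43,113.0773… × (1 + 0.014)^2 = £44,328.6936…
After £34,600.00 payment: £44,328.6936… − £34,600.00 = £9,728.6936…
Balance at month 15: £9,728.6936… × (1 + 0.014)^11 = £11,336.3183…
Penalty: 15 × 1.5% × £66,537.00 = £14,970.83…
Final settlement = outstanding balance + penalty = £11,336.3183… + £14,970.83… = £26,307.14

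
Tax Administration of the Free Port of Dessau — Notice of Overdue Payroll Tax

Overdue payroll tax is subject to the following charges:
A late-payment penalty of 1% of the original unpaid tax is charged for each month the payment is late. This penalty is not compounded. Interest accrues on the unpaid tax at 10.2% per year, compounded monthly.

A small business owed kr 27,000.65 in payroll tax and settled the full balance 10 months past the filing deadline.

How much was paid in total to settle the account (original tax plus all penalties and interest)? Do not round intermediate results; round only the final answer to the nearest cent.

Late-payment penalty: 10 × 1% × kr 27,000.65 = kr 2,700.07…
Interest (10.2%/yr ÷ 12 = 0.85%/month): kr 27,000.65 × ((1 + 0.0085)^10 − 1) = kr 2,384.8608…
Total = kr 27,000.65 + kr 2,700.0650 + kr 2,384.8608… = kr 32,085.58

kr 32,085.58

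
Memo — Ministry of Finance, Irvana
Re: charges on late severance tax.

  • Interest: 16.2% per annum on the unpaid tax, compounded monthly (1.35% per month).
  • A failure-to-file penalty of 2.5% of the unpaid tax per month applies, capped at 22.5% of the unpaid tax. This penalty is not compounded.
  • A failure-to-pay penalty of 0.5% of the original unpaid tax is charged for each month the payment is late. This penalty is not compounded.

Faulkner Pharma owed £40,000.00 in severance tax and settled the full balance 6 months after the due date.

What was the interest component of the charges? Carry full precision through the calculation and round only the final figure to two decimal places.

£3,351.34

Interest: £40,000.00 × ((1 + 0.0135)^6 − 1) = £40,000.00 × 0.0837835… = £3,351.3383…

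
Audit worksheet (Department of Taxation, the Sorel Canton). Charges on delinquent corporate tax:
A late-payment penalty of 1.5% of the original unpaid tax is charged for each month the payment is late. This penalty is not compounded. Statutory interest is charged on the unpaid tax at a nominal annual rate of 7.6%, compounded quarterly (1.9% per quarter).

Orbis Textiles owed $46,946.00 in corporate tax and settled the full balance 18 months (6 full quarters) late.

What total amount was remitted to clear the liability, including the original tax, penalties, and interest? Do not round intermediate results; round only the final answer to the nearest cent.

Late-payment penalty = 1.5% × $46,946.00 × 18 mo = $12,675.42
Interest: $46,946.00 × ((1 + 0.019)^6 − 1) = $46,946.00 × 0.1195541… = $5,612.5891…
Total = $46,946.00 + $12,675.4200 + $5,612.5891… = $65,234.01

$65,234.01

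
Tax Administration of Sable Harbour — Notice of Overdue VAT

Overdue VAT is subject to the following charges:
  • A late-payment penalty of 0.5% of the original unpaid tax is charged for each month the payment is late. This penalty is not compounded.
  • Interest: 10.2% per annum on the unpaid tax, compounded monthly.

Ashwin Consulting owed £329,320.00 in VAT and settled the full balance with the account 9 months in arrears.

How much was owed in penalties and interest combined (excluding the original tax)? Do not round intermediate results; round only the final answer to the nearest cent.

Late-payment penalty: 9 × 0.5% × £329,320.00 = £14,819.40
Interest (10.2%/yr ÷ 12 = 0.85%/month): £329,320.00 × ((1 + 0.0085)^9 − 1) = £26,066.7482…
Penalties + interest = £14,819.4000 + £26,066.7482… = £40,886.15

£40,886.15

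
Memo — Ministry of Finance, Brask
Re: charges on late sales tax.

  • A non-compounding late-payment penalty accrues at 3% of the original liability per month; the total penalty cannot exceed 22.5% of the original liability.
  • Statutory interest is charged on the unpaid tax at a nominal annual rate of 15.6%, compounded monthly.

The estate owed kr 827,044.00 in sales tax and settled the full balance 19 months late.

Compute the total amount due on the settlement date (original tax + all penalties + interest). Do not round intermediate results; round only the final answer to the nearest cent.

Penalty (uncapped): 19 × 3% × kr 827,044.00 = kr 471,415.08; cap = 22.5% × kr 827,044.00 = kr 186,084.90 → penalty = kr 186,084.90
Interest (15.6%/yr ÷ 12 = 1.3%/month): kr 827,044.00 × ((1 + 0.013)^19 − 1) = kr 230,036.5382…
Total = kr 827,044.00 + kr 186,084.9000 + kr 230,036.5382… = kr 1,243,165.44

kr 1,243,165.44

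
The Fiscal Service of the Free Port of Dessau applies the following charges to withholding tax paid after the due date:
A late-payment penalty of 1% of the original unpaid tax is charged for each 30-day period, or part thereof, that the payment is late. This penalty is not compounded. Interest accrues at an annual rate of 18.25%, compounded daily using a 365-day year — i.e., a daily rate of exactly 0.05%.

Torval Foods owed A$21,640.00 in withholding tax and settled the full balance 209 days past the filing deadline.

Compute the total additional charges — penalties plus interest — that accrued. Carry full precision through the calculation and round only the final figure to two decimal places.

Penalty periods: ⌈209/30⌉ = 7; penalty = 7 × 1% × A$21,640.00 = A$1,514.80
Interest: A$21,640.00 × ((1 + 0.0005)^209 − 1) = A$21,640.00 × 0.11012640… = A$2,383.1353…
Penalties + interest = A$1,514.8000 + A$2,383.1353… = A$3,897.94

A$3,897.94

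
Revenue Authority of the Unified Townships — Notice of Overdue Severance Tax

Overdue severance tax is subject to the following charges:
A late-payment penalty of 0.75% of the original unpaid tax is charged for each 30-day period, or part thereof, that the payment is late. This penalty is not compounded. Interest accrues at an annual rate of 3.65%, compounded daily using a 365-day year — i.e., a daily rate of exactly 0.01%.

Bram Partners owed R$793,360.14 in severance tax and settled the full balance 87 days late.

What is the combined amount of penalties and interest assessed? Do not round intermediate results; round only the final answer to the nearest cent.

R$24,782.60

Penalty periods: ⌈87/30⌉ = 3; penalty = 3 × 0.75% × R$793,360.14 = R$17,850.60…
Interest: R$793,360.14 × ((1 + 0.0001)^87 − 1) = R$793,360.14 × 0.00873752… = R$6,931.9971…
Penalties + interest = R$17,850.6032… + R$6,931.9971… = R$24,782.60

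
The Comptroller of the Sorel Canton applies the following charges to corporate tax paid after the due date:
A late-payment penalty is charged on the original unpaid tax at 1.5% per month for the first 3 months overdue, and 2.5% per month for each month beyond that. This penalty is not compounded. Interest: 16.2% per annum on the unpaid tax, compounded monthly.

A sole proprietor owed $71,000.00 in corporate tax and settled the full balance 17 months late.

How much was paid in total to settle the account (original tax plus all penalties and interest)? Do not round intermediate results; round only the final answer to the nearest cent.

$117,223.91

Penalty, months 1–3: 3 × 1.5% × $71,000.00 = $3,195.00
Penalty, months 4–17: 14 × 2.5% × $71,000.00 = $24,850.00
Interest (16.2%/yr ÷ 12 = 1.35%/month): $71,000.00 × ((1 + 0.0135)^17 − 1) = $18,178.9080…
Total = $71,000.00 + $28,045.0000 + $18,178.9080… = $117,223.91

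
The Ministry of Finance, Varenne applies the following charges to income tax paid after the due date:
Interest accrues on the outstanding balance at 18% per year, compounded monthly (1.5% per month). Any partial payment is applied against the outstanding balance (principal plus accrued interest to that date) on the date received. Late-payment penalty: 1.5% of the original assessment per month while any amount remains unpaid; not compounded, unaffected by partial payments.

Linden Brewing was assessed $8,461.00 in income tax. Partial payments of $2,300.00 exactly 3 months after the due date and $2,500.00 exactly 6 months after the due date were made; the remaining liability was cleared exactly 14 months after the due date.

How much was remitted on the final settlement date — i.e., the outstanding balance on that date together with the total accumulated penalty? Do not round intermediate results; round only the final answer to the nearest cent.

$6,673.18

Balance at month 3: $8,461.0000 × (1 + 0.015)^3 = $8,847.4847…
After $2,300.00 payment: $8,847.4847… − $2,300.00 = $6,547.4847…
Balance at month 6: $6,547.4847… × (1 + 0.015)^3 = $6,846.5632…
After $2,500.00 payment: $6,846.5632… − $2,500.00 = $4,346.5632…
Balance at month 14: $4,346.5632… × (1 + 0.015)^8 = $4,896.3712…
Penalty: 14 × 1.5% × $8,461.00 = $1,776.81
Final settlement = outstanding balance + penalty = $4,896.3712… + $1,776.81 = $6,673.18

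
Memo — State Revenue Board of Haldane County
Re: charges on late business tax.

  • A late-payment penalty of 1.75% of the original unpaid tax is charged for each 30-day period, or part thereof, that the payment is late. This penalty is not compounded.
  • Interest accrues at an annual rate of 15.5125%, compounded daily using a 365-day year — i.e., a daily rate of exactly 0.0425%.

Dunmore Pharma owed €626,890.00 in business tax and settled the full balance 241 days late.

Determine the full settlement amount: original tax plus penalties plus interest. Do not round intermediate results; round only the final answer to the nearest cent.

Penalty periods: ⌈241/30⌉ = 9; penalty = 9 × 1.75% × €626,890.00 = €98,735.18…
Interest: €626,890.00 × ((1 + 0.000425)^241 − 1) = €626,890.00 × 0.10783010… = €67,597.6139…
Total = €626,890.00 + €98,735.1750 + €67,597.6139… = €793,222.79

€793,222.79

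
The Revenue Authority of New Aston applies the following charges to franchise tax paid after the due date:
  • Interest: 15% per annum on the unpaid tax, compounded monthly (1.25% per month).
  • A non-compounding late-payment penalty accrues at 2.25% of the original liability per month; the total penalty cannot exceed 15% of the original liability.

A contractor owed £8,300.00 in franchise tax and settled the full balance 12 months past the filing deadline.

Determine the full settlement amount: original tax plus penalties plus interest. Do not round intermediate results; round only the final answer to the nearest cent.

£10,879.26

Penalty (uncapped): 12 × 2.25% × £8,300.00 = £2,241.00; cap = 15% × £8,300.00 = £1,245.00 → penalty = £1,245.00
Interest: £8,300.00 × ((1 + 0.0125)^12 − 1) = £8,300.00 × 0.1607545… = £1,334.2625…
Total = £8,300.00 + £1,245.0000 + £1,334.2625… = £10,879.26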